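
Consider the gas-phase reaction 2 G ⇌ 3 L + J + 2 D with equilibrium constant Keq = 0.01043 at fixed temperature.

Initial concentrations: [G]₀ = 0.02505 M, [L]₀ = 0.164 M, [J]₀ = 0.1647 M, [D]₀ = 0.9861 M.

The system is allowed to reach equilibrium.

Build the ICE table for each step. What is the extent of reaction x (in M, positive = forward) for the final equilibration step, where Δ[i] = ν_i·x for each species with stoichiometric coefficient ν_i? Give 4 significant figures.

x = -0.02728 M

Q₀ = 1.126 vs Keq = 0.01043 ⇒ Q>K, reverse
Step 1:
                   G          L          J          D
  I          0.02505      0.164     0.1647     0.9861
  C          0.05457   -0.08185   -0.02728   -0.05457
  E          0.07962    0.08215     0.1374     0.9315
  solve Keq expr → x = -0.02728; check Q = 0.01043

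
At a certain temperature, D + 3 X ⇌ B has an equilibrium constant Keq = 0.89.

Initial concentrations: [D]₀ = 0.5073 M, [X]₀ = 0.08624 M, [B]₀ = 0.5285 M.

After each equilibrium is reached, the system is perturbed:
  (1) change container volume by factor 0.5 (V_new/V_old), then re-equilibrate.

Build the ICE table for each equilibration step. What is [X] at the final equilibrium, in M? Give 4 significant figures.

Q₀ = 1624 vs Keq = 0.89 ⇒ Q>K, reverse
Step 1:
                    D           X           B
  init         0.5073     0.08624      0.5285
  Δ            0.2283      0.6849     -0.2283
  eq           0.7356      0.7711      0.3002
  solve Keq expr → x = -0.2283; check Q = 0.89
Then change container volume by factor 0.5 (V_new/V_old).
Step 2:
                    D           X           B
  init          1.471       1.542      0.6004
  Δ           -0.2142     -0.6426      0.2142
  eq            1.257      0.8997      0.8146
  solve Keq expr → x = 0.2142; check Q = 0.89

[X]_eq = 0.8997 M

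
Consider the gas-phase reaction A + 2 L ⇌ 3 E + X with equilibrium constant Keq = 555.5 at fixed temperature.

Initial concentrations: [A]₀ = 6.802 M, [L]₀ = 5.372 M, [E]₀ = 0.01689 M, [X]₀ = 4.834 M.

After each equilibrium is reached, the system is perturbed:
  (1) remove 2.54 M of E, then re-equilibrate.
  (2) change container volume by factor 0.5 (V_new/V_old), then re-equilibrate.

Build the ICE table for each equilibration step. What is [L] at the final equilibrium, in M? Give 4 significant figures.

Q₀ = 1.1866e-07 vs Keq = 555.5 ⇒ Q<K, forward
Step 1:
                  A         L         E         X
  init        6.802     5.372   0.01689     4.834
  Δ          -2.229    -4.457     6.686     2.229
  eq          4.573    0.9149     6.703     7.063
  solve Keq expr → x = 2.229; check Q = 555.5
Then remove 2.54 M of E.
Step 2:
                  A         L         E         X
  init        4.573    0.9149     4.163     7.063
  Δ         -0.1798   -0.3595    0.5393    0.1798
  eq          4.394    0.5554     4.702     7.242
  solve Keq expr → x = 0.1798; check Q = 555.5
Then change container volume by factor 0.5 (V_new/V_old).
Step 3:
                  A         L         E         X
  init        8.787     1.111     9.404     14.48
  Δ          0.1601    0.3202   -0.4804   -0.1601
  eq          8.947     1.431     8.923     14.32
  solve Keq expr → x = -0.1601; check Q = 555.5

[L]_eq = 1.431 M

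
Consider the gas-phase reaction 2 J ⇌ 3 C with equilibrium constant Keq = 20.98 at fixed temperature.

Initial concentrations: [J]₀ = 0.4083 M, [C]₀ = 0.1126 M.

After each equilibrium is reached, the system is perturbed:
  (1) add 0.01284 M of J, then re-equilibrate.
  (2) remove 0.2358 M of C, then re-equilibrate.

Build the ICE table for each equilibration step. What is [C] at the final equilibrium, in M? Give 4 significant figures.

Q₀ = 0.008564 vs Keq = 20.98 ⇒ Q<K, forward
Step 1:
                  J         C
  I          0.4083    0.1126
  C         -0.3118    0.4677
  E         0.09651    0.5803
  solve Keq expr → x = 0.1559; check Q = 20.98
Then add 0.01284 M of J.
Step 2:
                  J         C
  I          0.1093    0.5803
  C       -0.009328   0.01399
  E             0.1    0.5943
  solve Keq expr → x = 0.004664; check Q = 20.98
Then remove 0.2358 M of C.
Step 3:
                  J         C
  I             0.1    0.3585
  C         -0.0407   0.06104
  E         0.05932    0.4195
  solve Keq expr → x = 0.02035; check Q = 20.98

[C]_eq = 0.4195 M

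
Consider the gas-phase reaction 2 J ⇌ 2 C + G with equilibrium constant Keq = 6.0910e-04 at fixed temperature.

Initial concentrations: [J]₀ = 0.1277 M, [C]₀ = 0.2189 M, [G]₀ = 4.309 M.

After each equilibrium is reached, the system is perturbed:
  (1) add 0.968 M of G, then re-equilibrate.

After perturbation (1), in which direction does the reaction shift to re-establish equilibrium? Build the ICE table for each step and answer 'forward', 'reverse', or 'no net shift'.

Q₀ = 12.66 vs Keq = 6.0910e-04 ⇒ Q>K, reverse
Step 1:
                  J         C         G
  init       0.1277    0.2189     4.309
  Δ          0.2148   -0.2148   -0.1074
  eq         0.3425  0.004124     4.202
  solve Keq expr → x = -0.1074; check Q = 6.0910e-04
Then add 0.968 M of G.
Step 2:
                  J         C         G
  init       0.3425  0.004124      5.17
  Δ       4.0162e-04 -4.0162e-04 -2.0081e-04
  eq         0.3429  0.003722     5.169
  solve Keq expr → x = -2.0081e-04; check Q = 6.0910e-04

Direction: reverse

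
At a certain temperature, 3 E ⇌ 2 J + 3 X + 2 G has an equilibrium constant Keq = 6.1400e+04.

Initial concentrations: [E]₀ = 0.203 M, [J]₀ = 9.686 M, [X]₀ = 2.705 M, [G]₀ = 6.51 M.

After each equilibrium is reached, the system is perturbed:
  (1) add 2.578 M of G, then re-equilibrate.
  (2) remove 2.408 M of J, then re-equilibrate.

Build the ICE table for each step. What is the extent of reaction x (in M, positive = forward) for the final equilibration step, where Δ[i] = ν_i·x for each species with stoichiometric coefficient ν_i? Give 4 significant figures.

x = 0.03831 M

Q₀ = 9.4073e+06 vs Keq = 6.1400e+04 ⇒ Q>K, reverse
Step 1:
                    E           J           X           G
  init          0.203       9.686       2.705        6.51
  Δ            0.5897     -0.3931     -0.5897     -0.3931
  eq           0.7927       9.293       2.115       6.117
  solve Keq expr → x = -0.1966; check Q = 6.1400e+04
Then add 2.578 M of G.
Step 2:
                    E           J           X           G
  init         0.7927       9.293       2.115       8.695
  Δ            0.1337    -0.08914     -0.1337    -0.08914
  eq           0.9264       9.204       1.982       8.606
  solve Keq expr → x = -0.04457; check Q = 6.1400e+04
Then remove 2.408 M of J.
Step 3:
                    E           J           X           G
  init         0.9264       6.796       1.982       8.606
  Δ           -0.1149     0.07662      0.1149     0.07662
  eq           0.8115       6.872       2.097       8.682
  solve Keq expr → x = 0.03831; check Q = 6.1400e+04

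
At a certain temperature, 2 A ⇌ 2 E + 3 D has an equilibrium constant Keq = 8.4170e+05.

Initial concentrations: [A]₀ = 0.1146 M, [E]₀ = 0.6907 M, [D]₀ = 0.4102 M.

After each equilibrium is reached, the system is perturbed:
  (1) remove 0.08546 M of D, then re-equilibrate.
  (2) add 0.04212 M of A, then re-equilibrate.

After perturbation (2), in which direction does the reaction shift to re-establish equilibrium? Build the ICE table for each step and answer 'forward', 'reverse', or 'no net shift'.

Q₀ = 2.507 vs Keq = 8.4170e+05 ⇒ Q<K, forward
Step 1:
                    A           E           D
  I            0.1146      0.6907      0.4102
  C           -0.1142      0.1142      0.1713
  E        3.8906e-04      0.8049      0.5815
  solve Keq expr → x = 0.05711; check Q = 8.4170e+05
Then remove 0.08546 M of D.
Step 2:
                    A           E           D
  I        3.8906e-04      0.8049      0.4961
  C       -8.2385e-05  8.2385e-05  1.2358e-04
  E        3.0667e-04       0.805      0.4962
  solve Keq expr → x = 4.1193e-05; check Q = 8.4170e+05
Then add 0.04212 M of A.
Step 3:
                    A           E           D
  I           0.04243       0.805      0.4962
  C          -0.04204     0.04204     0.06306
  E        3.8612e-04       0.847      0.5592
  solve Keq expr → x = 0.02102; check Q = 8.4170e+05

Direction: forward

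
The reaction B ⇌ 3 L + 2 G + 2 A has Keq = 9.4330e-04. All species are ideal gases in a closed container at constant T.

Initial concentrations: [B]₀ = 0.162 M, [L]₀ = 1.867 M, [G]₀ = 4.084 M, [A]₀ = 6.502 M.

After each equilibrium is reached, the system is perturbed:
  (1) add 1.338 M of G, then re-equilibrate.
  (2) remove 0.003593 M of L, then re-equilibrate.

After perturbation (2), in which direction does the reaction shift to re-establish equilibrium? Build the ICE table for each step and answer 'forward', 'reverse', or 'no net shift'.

Direction: forward

Q₀ = 2.8326e+04 vs Keq = 9.4330e-04 ⇒ Q>K, reverse
Step 1:
                    B           L           G           A
  I             0.162       1.867       4.084       6.502
  C            0.6174      -1.852      -1.235      -1.235
  E            0.7794     0.01483       2.849       5.267
  solve Keq expr → x = -0.6174; check Q = 9.4330e-04
Then add 1.338 M of G.
Step 2:
                    B           L           G           A
  I            0.7794     0.01483       4.187       5.267
  C          0.001115   -0.003345    -0.00223    -0.00223
  E            0.7805     0.01149       4.185       5.265
  solve Keq expr → x = -0.001115; check Q = 9.4330e-04
Then remove 0.003593 M of L.
Step 3:
                    B           L           G           A
  I            0.7805    0.007896       4.185       5.265
  C         -0.001193    0.003579    0.002386    0.002386
  E            0.7793     0.01148       4.187       5.267
  solve Keq expr → x = 0.001193; check Q = 9.4330e-04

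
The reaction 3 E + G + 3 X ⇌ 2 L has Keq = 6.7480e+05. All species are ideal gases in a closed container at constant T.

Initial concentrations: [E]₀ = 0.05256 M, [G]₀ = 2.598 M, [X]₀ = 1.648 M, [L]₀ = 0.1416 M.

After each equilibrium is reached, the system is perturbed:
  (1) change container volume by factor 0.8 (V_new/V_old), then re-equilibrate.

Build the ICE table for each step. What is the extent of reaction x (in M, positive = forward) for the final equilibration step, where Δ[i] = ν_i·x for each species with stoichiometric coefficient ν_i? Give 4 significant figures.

Q₀ = 11.88 vs Keq = 6.7480e+05 ⇒ Q<K, forward
Step 1:
                   E          G          X          L
  I          0.05256      2.598      1.648     0.1416
  C         -0.05093   -0.01698   -0.05093    0.03395
  E         0.001632      2.581      1.597     0.1756
  solve Keq expr → x = 0.01698; check Q = 6.7480e+05
Then change container volume by factor 0.8 (V_new/V_old).
Step 2:
                   E          G          X          L
  I          0.00204      3.226      1.996     0.2194
  C       -6.3117e-04 -2.1039e-04 -6.3117e-04 4.2078e-04
  E         0.001408      3.226      1.996     0.2199
  solve Keq expr → x = 2.1039e-04; check Q = 6.7480e+05

x = 2.1039e-04 M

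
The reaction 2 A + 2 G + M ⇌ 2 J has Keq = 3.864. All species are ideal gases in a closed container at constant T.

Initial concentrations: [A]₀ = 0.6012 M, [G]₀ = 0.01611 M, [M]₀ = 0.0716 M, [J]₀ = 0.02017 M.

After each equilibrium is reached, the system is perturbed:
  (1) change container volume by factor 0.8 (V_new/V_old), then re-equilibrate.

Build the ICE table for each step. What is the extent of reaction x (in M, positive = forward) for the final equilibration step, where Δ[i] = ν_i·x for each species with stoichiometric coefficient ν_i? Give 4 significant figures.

Q₀ = 60.57 vs Keq = 3.864 ⇒ Q>K, reverse
Step 1:
                   A          G          M          J
  I           0.6012    0.01611     0.0716    0.02017
  C          0.01108    0.01108    0.00554   -0.01108
  E           0.6123    0.02719    0.07714   0.009089
  solve Keq expr → x = -0.00554; check Q = 3.864
Then change container volume by factor 0.8 (V_new/V_old).
Step 2:
                   A          G          M          J
  I           0.7654    0.03399    0.09643    0.01136
  C        -0.002964  -0.002964  -0.001482   0.002964
  E           0.7624    0.03102    0.09494    0.01433
  solve Keq expr → x = 0.001482; check Q = 3.864

x = 0.001482 M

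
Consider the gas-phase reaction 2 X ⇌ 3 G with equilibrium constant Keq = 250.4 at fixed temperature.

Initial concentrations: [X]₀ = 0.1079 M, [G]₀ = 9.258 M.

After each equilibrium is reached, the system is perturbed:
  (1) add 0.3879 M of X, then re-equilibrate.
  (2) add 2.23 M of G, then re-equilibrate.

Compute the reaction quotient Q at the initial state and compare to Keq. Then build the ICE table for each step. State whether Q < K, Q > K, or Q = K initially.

Q₀ = 6.8157e+04 vs Keq = 250.4 ⇒ Q>K, reverse
Step 1:
                    X           G
  init         0.1079       9.258
  Δ             1.185      -1.778
  eq            1.293        7.48
  solve Keq expr → x = -0.5925; check Q = 250.4
Then add 0.3879 M of X.
Step 2:
                    X           G
  init          1.681        7.48
  Δ           -0.2782      0.4173
  eq            1.403       7.898
  solve Keq expr → x = 0.1391; check Q = 250.4
Then add 2.23 M of G.
Step 3:
                    X           G
  init          1.403       10.13
  Δ            0.4389     -0.6583
  eq            1.841       9.469
  solve Keq expr → x = -0.2194; check Q = 250.4

Q₀ = 6.8157e+04; Q > K (proceeds reverse)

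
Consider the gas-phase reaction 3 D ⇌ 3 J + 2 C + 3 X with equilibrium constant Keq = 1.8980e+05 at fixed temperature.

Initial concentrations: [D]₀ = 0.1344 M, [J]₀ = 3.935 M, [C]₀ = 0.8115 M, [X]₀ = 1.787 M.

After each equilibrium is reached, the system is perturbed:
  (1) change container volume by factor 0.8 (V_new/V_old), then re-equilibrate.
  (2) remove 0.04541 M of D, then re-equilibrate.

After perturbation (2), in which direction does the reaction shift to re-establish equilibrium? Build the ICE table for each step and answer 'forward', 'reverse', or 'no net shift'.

Q₀ = 9.4316e+04 vs Keq = 1.8980e+05 ⇒ Q<K, forward
Step 1:
                  D         J         C         X
  I          0.1344     3.935    0.8115     1.787
  C        -0.02438   0.02438   0.01625   0.02438
  E            0.11     3.959    0.8278     1.811
  solve Keq expr → x = 0.008127; check Q = 1.8980e+05
Then change container volume by factor 0.8 (V_new/V_old).
Step 2:
                  D         J         C         X
  I          0.1375     4.949     1.035     2.264
  C         0.05117  -0.05117  -0.03411  -0.05117
  E          0.1887     4.898     1.001     2.213
  solve Keq expr → x = -0.01706; check Q = 1.8980e+05
Then remove 0.04541 M of D.
Step 3:
                  D         J         C         X
  I          0.1433     4.898     1.001     2.213
  C         0.03768  -0.03768  -0.02512  -0.03768
  E           0.181      4.86    0.9755     2.175
  solve Keq expr → x = -0.01256; check Q = 1.8980e+05

Direction: reverse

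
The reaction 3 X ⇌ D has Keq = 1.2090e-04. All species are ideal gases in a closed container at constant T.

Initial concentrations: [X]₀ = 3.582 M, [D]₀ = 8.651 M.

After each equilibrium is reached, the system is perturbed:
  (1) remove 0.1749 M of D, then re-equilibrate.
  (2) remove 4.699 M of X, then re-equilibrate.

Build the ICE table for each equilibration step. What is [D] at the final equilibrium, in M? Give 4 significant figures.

[D]_eq = 1.115 M

Q₀ = 0.1882 vs Keq = 1.2090e-04 ⇒ Q>K, reverse
Step 1:
                   X          D
  init         3.582      8.651
  Δ            20.74     -6.912
  eq           24.32      1.739
  solve Keq expr → x = -6.912; check Q = 1.2090e-04
Then remove 0.1749 M of D.
Step 2:
                   X          D
  init         24.32      1.564
  Δ          -0.3209      0.107
  eq              24      1.671
  solve Keq expr → x = 0.107; check Q = 1.2090e-04
Then remove 4.699 M of X.
Step 3:
                   X          D
  init          19.3      1.671
  Δ            1.669    -0.5563
  eq           20.97      1.115
  solve Keq expr → x = -0.5563; check Q = 1.2090e-04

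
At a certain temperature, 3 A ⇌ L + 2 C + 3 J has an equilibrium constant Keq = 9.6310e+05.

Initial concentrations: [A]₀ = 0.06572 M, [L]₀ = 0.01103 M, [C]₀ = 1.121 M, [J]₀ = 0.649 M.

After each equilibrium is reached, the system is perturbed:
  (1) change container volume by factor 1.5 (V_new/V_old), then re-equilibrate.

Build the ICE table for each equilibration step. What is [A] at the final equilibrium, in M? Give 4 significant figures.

Q₀ = 13.35 vs Keq = 9.6310e+05 ⇒ Q<K, forward
Step 1:
                  A         L         C         J
  Initial   0.06572   0.01103     1.121     0.649
  Change   -0.06319   0.02106   0.04212   0.06319
  Equil    0.002535   0.03209     1.163    0.7122
  solve Keq expr → x = 0.02106; check Q = 9.6310e+05
Then change container volume by factor 1.5 (V_new/V_old).
Step 2:
                  A         L         C         J
  Initial   0.00169   0.02139    0.7754    0.4748
  Change  -5.5831e-04 1.8610e-04 3.7221e-04 5.5831e-04
  Equil    0.001131   0.02158    0.7758    0.4753
  solve Keq expr → x = 1.8610e-04; check Q = 9.6310e+05

[A]_eq = 0.001131 M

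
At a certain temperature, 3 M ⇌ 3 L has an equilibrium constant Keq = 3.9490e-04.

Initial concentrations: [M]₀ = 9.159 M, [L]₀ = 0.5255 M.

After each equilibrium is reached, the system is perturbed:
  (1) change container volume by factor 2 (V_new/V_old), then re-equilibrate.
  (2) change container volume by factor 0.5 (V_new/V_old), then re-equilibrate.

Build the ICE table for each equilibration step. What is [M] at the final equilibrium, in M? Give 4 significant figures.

[M]_eq = 9.023 M

Q₀ = 1.8887e-04 vs Keq = 3.9490e-04 ⇒ Q<K, forward
Step 1:
                   M          L
  Initial      9.159     0.5255
  Change     -0.1364     0.1364
  Equil        9.023     0.6619
  solve Keq expr → x = 0.04548; check Q = 3.9490e-04
Then change container volume by factor 2 (V_new/V_old).
Step 2:
                   M          L
  Initial      4.511      0.331
  Change           0          0
  Equil        4.511      0.331
  solve Keq expr → x = 0; check Q = 3.9490e-04
Then change container volume by factor 0.5 (V_new/V_old).
Step 3:
                   M          L
  Initial      9.023     0.6619
  Change           0          0
  Equil        9.023     0.6619
  solve Keq expr → x = 0; check Q = 3.9490e-04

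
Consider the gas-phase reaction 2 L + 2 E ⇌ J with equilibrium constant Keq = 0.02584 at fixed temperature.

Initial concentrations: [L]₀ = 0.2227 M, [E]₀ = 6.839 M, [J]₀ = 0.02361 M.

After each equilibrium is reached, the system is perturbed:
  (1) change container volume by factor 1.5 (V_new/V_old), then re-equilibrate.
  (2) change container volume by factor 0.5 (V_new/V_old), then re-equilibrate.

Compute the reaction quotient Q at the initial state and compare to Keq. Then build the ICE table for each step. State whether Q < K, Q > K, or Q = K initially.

Q₀ = 0.01018; Q < K (proceeds forward)

Q₀ = 0.01018 vs Keq = 0.02584 ⇒ Q<K, forward
Step 1:
                    L           E           J
  Initial      0.2227       6.839     0.02361
  Change     -0.03608    -0.03608     0.01804
  Equil        0.1866       6.803     0.04165
  solve Keq expr → x = 0.01804; check Q = 0.02584
Then change container volume by factor 1.5 (V_new/V_old).
Step 2:
                    L           E           J
  Initial      0.1244       4.535     0.02777
  Change      0.02989     0.02989    -0.01494
  Equil        0.1543       4.565     0.01282
  solve Keq expr → x = -0.01494; check Q = 0.02584
Then change container volume by factor 0.5 (V_new/V_old).
Step 3:
                    L           E           J
  Initial      0.3086        9.13     0.02564
  Change      -0.1117     -0.1117     0.05585
  Equil        0.1969       9.019     0.08149
  solve Keq expr → x = 0.05585; check Q = 0.02584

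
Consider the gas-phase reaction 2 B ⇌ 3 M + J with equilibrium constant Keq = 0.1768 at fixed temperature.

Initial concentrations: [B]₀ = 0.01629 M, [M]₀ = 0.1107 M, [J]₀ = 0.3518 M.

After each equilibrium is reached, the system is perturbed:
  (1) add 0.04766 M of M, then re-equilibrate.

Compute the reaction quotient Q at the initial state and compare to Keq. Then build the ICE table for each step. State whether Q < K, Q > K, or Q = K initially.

Q₀ = 1.798; Q > K (proceeds reverse)

Q₀ = 1.798 vs Keq = 0.1768 ⇒ Q>K, reverse
Step 1:
                  B         M         J
  I         0.01629    0.1107    0.3518
  C          0.0177  -0.02656 -0.008852
  E         0.03399   0.08414    0.3429
  solve Keq expr → x = -0.008852; check Q = 0.1768
Then add 0.04766 M of M.
Step 2:
                  B         M         J
  I         0.03399    0.1318    0.3429
  C         0.01538  -0.02307  -0.00769
  E         0.04937    0.1087    0.3353
  solve Keq expr → x = -0.00769; check Q = 0.1768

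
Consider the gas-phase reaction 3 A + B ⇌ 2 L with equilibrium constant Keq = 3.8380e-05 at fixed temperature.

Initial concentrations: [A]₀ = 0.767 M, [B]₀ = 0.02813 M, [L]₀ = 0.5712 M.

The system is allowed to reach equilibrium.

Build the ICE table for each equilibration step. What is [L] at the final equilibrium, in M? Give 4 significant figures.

[L]_eq = 0.00707 M

Q₀ = 25.71 vs Keq = 3.8380e-05 ⇒ Q>K, reverse
Step 1:
                    A           B           L
  init          0.767     0.02813      0.5712
  Δ            0.8462      0.2821     -0.5641
  eq            1.613      0.3102     0.00707
  solve Keq expr → x = -0.2821; check Q = 3.8380e-05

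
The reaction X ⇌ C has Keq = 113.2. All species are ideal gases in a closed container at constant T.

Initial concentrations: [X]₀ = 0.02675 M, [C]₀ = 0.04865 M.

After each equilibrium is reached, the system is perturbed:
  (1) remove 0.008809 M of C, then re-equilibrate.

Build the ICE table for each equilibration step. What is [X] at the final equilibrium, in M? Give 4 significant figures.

Q₀ = 1.819 vs Keq = 113.2 ⇒ Q<K, forward
Step 1:
                    X           C
  init        0.02675     0.04865
  Δ          -0.02609     0.02609
  eq       6.6025e-04     0.07474
  solve Keq expr → x = 0.02609; check Q = 113.2
Then remove 0.008809 M of C.
Step 2:
                    X           C
  init     6.6025e-04     0.06593
  Δ       -7.7137e-05  7.7137e-05
  eq       5.8311e-04     0.06601
  solve Keq expr → x = 7.7137e-05; check Q = 113.2

[X]_eq = 5.8311e-04 M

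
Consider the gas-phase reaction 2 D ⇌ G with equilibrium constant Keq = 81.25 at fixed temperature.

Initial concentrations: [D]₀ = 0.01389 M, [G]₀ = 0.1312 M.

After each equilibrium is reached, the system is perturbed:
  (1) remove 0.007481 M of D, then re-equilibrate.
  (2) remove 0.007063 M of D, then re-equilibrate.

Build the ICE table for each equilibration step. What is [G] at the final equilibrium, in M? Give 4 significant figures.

[G]_eq = 0.1123 M

Q₀ = 680 vs Keq = 81.25 ⇒ Q>K, reverse
Step 1:
                   D          G
  Initial    0.01389     0.1312
  Change     0.02438   -0.01219
  Equil      0.03827      0.119
  solve Keq expr → x = -0.01219; check Q = 81.25
Then remove 0.007481 M of D.
Step 2:
                   D          G
  Initial    0.03079      0.119
  Change    0.006921   -0.00346
  Equil      0.03771     0.1155
  solve Keq expr → x = -0.00346; check Q = 81.25
Then remove 0.007063 M of D.
Step 3:
                   D          G
  Initial    0.03065     0.1155
  Change    0.006527  -0.003263
  Equil      0.03717     0.1123
  solve Keq expr → x = -0.003263; check Q = 81.25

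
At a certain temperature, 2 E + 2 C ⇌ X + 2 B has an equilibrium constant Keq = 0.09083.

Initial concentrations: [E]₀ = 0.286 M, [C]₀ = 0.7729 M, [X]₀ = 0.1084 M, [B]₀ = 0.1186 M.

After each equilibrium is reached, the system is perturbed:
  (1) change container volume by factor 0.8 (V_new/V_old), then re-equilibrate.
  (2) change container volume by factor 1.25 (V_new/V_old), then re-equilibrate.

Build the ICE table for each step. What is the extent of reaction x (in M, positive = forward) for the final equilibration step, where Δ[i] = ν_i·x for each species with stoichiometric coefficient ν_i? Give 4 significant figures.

x = -0.004084 M

Q₀ = 0.0312 vs Keq = 0.09083 ⇒ Q<K, forward
Step 1:
                    E           C           X           B
  Initial       0.286      0.7729      0.1084      0.1186
  Change     -0.03673    -0.03673     0.01837     0.03673
  Equil        0.2493      0.7362      0.1268      0.1553
  solve Keq expr → x = 0.01837; check Q = 0.09083
Then change container volume by factor 0.8 (V_new/V_old).
Step 2:
                    E           C           X           B
  Initial      0.3116      0.9202      0.1585      0.1942
  Change     -0.01021    -0.01021    0.005105     0.01021
  Equil        0.3014        0.91      0.1636      0.2044
  solve Keq expr → x = 0.005105; check Q = 0.09083
Then change container volume by factor 1.25 (V_new/V_old).
Step 3:
                    E           C           X           B
  Initial      0.2411       0.728      0.1308      0.1635
  Change     0.008168    0.008168   -0.004084   -0.008168
  Equil        0.2493      0.7362      0.1268      0.1553
  solve Keq expr → x = -0.004084; check Q = 0.09083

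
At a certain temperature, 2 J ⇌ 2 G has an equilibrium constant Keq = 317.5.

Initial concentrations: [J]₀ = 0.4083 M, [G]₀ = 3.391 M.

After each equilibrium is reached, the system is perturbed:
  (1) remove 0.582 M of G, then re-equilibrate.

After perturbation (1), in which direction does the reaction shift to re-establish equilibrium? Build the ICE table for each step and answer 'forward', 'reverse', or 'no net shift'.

Direction: forward

Q₀ = 68.98 vs Keq = 317.5 ⇒ Q<K, forward
Step 1:
                    J           G
  Initial      0.4083       3.391
  Change      -0.2064      0.2064
  Equil        0.2019       3.597
  solve Keq expr → x = 0.1032; check Q = 317.5
Then remove 0.582 M of G.
Step 2:
                    J           G
  Initial      0.2019       3.015
  Change     -0.03093     0.03093
  Equil         0.171       3.046
  solve Keq expr → x = 0.01546; check Q = 317.5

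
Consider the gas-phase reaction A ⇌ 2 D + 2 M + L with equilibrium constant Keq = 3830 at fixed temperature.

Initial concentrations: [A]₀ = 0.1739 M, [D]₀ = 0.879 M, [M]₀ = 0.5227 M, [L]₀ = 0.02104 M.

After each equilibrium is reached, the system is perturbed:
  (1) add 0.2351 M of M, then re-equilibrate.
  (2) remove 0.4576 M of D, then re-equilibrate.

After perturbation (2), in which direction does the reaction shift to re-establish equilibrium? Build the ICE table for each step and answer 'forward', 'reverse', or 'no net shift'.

Direction: forward

Q₀ = 0.02554 vs Keq = 3830 ⇒ Q<K, forward
Step 1:
                   A          D          M          L
  I           0.1739      0.879     0.5227    0.02104
  C          -0.1738     0.3477     0.3477     0.1738
  E       5.8004e-05      1.227     0.8704     0.1949
  solve Keq expr → x = 0.1738; check Q = 3830
Then add 0.2351 M of M.
Step 2:
                   A          D          M          L
  I       5.8004e-05      1.227      1.105     0.1949
  C       3.5527e-05 -7.1054e-05 -7.1054e-05 -3.5527e-05
  E       9.3532e-05      1.227      1.105     0.1948
  solve Keq expr → x = -3.5527e-05; check Q = 3830
Then remove 0.4576 M of D.
Step 3:
                   A          D          M          L
  I       9.3532e-05      0.769      1.105     0.1948
  C       -5.6739e-05 1.1348e-04 1.1348e-04 5.6739e-05
  E       3.6792e-05     0.7691      1.106     0.1949
  solve Keq expr → x = 5.6739e-05; check Q = 3830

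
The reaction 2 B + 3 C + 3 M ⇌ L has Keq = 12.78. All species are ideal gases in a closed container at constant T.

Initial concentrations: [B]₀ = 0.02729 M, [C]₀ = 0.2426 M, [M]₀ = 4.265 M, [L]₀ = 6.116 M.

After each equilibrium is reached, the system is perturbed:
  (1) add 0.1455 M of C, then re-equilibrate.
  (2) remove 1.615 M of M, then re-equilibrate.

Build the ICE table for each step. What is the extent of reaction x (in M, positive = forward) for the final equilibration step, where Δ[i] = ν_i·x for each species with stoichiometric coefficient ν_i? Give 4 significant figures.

Q₀ = 7414 vs Keq = 12.78 ⇒ Q>K, reverse
Step 1:
                   B          C          M          L
  I          0.02729     0.2426      4.265      6.116
  C           0.1732     0.2597     0.2597   -0.08658
  E           0.2004     0.5023      4.525      6.029
  solve Keq expr → x = -0.08658; check Q = 12.78
Then add 0.1455 M of C.
Step 2:
                   B          C          M          L
  I           0.2004     0.6478      4.525      6.029
  C          -0.0392    -0.0588    -0.0588     0.0196
  E           0.1612      0.589      4.466      6.049
  solve Keq expr → x = 0.0196; check Q = 12.78
Then remove 1.615 M of M.
Step 3:
                   B          C          M          L
  I           0.1612      0.589      2.851      6.049
  C          0.07114     0.1067     0.1067   -0.03557
  E           0.2324     0.6957      2.958      6.013
  solve Keq expr → x = -0.03557; check Q = 12.78

x = -0.03557 M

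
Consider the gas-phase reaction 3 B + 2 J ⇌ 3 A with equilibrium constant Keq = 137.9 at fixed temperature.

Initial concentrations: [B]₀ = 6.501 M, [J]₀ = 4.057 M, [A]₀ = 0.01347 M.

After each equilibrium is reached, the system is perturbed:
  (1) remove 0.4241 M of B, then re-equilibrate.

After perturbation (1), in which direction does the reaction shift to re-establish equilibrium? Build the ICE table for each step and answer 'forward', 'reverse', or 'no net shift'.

Q₀ = 5.4045e-10 vs Keq = 137.9 ⇒ Q<K, forward
Step 1:
                   B          J          A
  I            6.501      4.057    0.01347
  C           -5.142     -3.428      5.142
  E            1.359     0.6291      5.155
  solve Keq expr → x = 1.714; check Q = 137.9
Then remove 0.4241 M of B.
Step 2:
                   B          J          A
  I            0.935     0.6291      5.155
  C           0.2075     0.1383    -0.2075
  E            1.143     0.7674      4.948
  solve Keq expr → x = -0.06917; check Q = 137.9

Direction: reverse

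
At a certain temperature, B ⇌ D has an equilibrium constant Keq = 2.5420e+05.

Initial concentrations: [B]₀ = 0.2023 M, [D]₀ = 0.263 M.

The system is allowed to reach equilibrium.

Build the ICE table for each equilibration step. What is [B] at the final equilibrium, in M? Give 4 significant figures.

[B]_eq = 1.8304e-06 M

Q₀ = 1.3 vs Keq = 2.5420e+05 ⇒ Q<K, forward
Step 1:
                   B          D
  I           0.2023      0.263
  C          -0.2023     0.2023
  E       1.8304e-06     0.4653
  solve Keq expr → x = 0.2023; check Q = 2.5420e+05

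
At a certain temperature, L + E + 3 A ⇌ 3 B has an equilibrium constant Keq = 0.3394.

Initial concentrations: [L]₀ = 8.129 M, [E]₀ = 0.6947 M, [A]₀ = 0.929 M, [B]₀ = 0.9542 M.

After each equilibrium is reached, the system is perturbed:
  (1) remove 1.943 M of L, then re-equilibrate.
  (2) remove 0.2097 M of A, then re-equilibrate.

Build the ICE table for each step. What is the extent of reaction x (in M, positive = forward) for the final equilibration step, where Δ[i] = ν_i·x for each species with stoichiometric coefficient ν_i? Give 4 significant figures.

Q₀ = 0.1919 vs Keq = 0.3394 ⇒ Q<K, forward
Step 1:
                   L          E          A          B
  I            8.129     0.6947      0.929     0.9542
  C         -0.02744   -0.02744   -0.08232    0.08232
  E            8.102     0.6673     0.8467      1.037
  solve Keq expr → x = 0.02744; check Q = 0.3394
Then remove 1.943 M of L.
Step 2:
                   L          E          A          B
  I            6.159     0.6673     0.8467      1.037
  C          0.01313    0.01313    0.03938   -0.03938
  E            6.172     0.6804     0.8861     0.9971
  solve Keq expr → x = -0.01313; check Q = 0.3394
Then remove 0.2097 M of A.
Step 3:
                   L          E          A          B
  I            6.172     0.6804     0.6764     0.9971
  C          0.03447    0.03447     0.1034    -0.1034
  E            6.206     0.7149     0.7798     0.8937
  solve Keq expr → x = -0.03447; check Q = 0.3394

x = -0.03447 M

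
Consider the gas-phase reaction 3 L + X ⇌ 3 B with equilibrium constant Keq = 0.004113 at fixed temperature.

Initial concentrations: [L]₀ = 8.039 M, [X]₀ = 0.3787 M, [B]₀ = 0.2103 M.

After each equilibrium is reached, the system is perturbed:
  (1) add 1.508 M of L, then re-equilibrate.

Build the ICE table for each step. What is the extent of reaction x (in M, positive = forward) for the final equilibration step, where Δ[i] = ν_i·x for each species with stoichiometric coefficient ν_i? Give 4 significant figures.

Q₀ = 4.7273e-05 vs Keq = 0.004113 ⇒ Q<K, forward
Step 1:
                   L          X          B
  Initial      8.039     0.3787     0.2103
  Change     -0.5068    -0.1689     0.5068
  Equil        7.532     0.2098     0.7171
  solve Keq expr → x = 0.1689; check Q = 0.004113
Then add 1.508 M of L.
Step 2:
                   L          X          B
  Initial       9.04     0.2098     0.7171
  Change    -0.09143   -0.03048    0.09143
  Equil        8.949     0.1793     0.8085
  solve Keq expr → x = 0.03048; check Q = 0.004113

x = 0.03048 M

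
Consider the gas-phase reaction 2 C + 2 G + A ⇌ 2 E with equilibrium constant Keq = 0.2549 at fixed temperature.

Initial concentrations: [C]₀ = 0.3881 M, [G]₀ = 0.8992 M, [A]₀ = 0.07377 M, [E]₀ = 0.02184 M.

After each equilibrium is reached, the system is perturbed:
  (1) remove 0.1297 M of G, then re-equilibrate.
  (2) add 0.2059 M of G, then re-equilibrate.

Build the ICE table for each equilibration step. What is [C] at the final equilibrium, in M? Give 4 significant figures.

Q₀ = 0.05309 vs Keq = 0.2549 ⇒ Q<K, forward
Step 1:
                    C           G           A           E
  init         0.3881      0.8992     0.07377     0.02184
  Δ          -0.01956    -0.01956   -0.009781     0.01956
  eq           0.3685      0.8796     0.06399      0.0414
  solve Keq expr → x = 0.009781; check Q = 0.2549
Then remove 0.1297 M of G.
Step 2:
                    C           G           A           E
  init         0.3685      0.7499     0.06399      0.0414
  Δ          0.004759    0.004759     0.00238   -0.004759
  eq           0.3733      0.7547     0.06637     0.03664
  solve Keq expr → x = -0.00238; check Q = 0.2549
Then add 0.2059 M of G.
Step 3:
                    C           G           A           E
  init         0.3733      0.9606     0.06637     0.03664
  Δ         -0.007428   -0.007428   -0.003714    0.007428
  eq           0.3659      0.9532     0.06265     0.04407
  solve Keq expr → x = 0.003714; check Q = 0.2549

[C]_eq = 0.3659 M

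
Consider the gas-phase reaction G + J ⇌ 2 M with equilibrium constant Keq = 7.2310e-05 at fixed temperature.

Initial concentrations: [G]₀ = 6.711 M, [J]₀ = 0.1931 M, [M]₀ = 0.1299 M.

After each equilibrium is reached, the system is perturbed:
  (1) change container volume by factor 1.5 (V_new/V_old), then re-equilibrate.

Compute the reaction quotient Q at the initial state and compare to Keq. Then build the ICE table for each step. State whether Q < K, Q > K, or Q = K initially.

Q₀ = 0.01302 vs Keq = 7.2310e-05 ⇒ Q>K, reverse
Step 1:
                  G         J         M
  init        6.711    0.1931    0.1299
  Δ         0.05939   0.05939   -0.1188
  eq           6.77    0.2525   0.01112
  solve Keq expr → x = -0.05939; check Q = 7.2310e-05
Then change container volume by factor 1.5 (V_new/V_old).
Step 2:
                  G         J         M
  init        4.514    0.1683  0.007412
  Δ               0         0         0
  eq          4.514    0.1683  0.007412
  solve Keq expr → x = 0; check Q = 7.2310e-05

Q₀ = 0.01302; Q > K (proceeds reverse)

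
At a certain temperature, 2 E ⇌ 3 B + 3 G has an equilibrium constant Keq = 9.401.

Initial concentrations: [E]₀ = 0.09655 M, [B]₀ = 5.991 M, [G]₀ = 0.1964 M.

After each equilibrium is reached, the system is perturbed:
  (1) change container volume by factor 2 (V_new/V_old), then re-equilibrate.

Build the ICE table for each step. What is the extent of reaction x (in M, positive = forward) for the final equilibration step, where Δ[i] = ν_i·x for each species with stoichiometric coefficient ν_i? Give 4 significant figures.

x = 0.01447 M

Q₀ = 174.8 vs Keq = 9.401 ⇒ Q>K, reverse
Step 1:
                  E         B         G
  init      0.09655     5.991    0.1964
  Δ         0.06128  -0.09191  -0.09191
  eq         0.1578     5.899    0.1045
  solve Keq expr → x = -0.03064; check Q = 9.401
Then change container volume by factor 2 (V_new/V_old).
Step 2:
                  E         B         G
  init      0.07891      2.95   0.05224
  Δ        -0.02895   0.04342   0.04342
  eq        0.04997     2.993   0.09566
  solve Keq expr → x = 0.01447; check Q = 9.401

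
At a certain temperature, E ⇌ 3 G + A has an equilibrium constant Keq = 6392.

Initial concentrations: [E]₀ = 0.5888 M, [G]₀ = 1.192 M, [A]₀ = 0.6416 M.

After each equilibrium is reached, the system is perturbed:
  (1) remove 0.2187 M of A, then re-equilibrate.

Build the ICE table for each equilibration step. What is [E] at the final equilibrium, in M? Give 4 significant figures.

Q₀ = 1.846 vs Keq = 6392 ⇒ Q<K, forward
Step 1:
                   E          G          A
  Initial     0.5888      1.192     0.6416
  Change     -0.5839      1.752     0.5839
  Equil     0.004891      2.944      1.226
  solve Keq expr → x = 0.5839; check Q = 6392
Then remove 0.2187 M of A.
Step 2:
                   E          G          A
  Initial   0.004891      2.944      1.007
  Change  -8.5879e-04   0.002576 8.5879e-04
  Equil     0.004032      2.946      1.008
  solve Keq expr → x = 8.5879e-04; check Q = 6392

[E]_eq = 0.004032 M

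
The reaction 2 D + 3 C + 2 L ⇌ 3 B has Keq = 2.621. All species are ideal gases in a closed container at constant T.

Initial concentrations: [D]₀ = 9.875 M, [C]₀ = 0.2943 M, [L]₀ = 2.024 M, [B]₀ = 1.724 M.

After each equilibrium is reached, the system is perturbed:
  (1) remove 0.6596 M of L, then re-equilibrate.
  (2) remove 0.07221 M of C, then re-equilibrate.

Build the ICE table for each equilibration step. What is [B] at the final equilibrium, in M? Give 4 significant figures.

[B]_eq = 1.725 M

Q₀ = 0.5032 vs Keq = 2.621 ⇒ Q<K, forward
Step 1:
                  D         C         L         B
  I           9.875    0.2943     2.024     1.724
  C        -0.07233   -0.1085  -0.07233    0.1085
  E           9.803    0.1858     1.952     1.832
  solve Keq expr → x = 0.03617; check Q = 2.621
Then remove 0.6596 M of L.
Step 2:
                  D         C         L         B
  I           9.803    0.1858     1.292     1.832
  C         0.03202   0.04803   0.03202  -0.04803
  E           9.835    0.2338     1.324     1.784
  solve Keq expr → x = -0.01601; check Q = 2.621
Then remove 0.07221 M of C.
Step 3:
                  D         C         L         B
  I           9.835    0.1616     1.324     1.784
  C         0.03962   0.05943   0.03962  -0.05943
  E           9.874    0.2211     1.364     1.725
  solve Keq expr → x = -0.01981; check Q = 2.621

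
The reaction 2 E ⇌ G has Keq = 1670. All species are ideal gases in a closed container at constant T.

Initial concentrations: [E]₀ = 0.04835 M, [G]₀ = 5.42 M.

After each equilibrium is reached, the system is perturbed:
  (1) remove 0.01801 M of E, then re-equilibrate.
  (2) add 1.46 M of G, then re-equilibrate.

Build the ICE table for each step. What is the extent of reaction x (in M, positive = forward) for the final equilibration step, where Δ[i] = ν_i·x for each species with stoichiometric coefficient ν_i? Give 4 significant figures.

Q₀ = 2318 vs Keq = 1670 ⇒ Q>K, reverse
Step 1:
                   E          G
  I          0.04835       5.42
  C         0.008597  -0.004298
  E          0.05695      5.416
  solve Keq expr → x = -0.004298; check Q = 1670
Then remove 0.01801 M of E.
Step 2:
                   E          G
  I          0.03894      5.416
  C          0.01796  -0.008981
  E           0.0569      5.407
  solve Keq expr → x = -0.008981; check Q = 1670
Then add 1.46 M of G.
Step 3:
                   E          G
  I           0.0569      6.867
  C         0.007207  -0.003604
  E          0.06411      6.863
  solve Keq expr → x = -0.003604; check Q = 1670

x = -0.003604 M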